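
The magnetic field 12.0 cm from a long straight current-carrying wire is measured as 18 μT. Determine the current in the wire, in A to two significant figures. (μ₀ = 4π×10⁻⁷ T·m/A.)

I ≈ 11 A

For a long straight wire B = μ₀I/(2πd), so I = 2πdB/μ₀.
I = 2π × 0.12 × 1.80×10⁻⁵ / (4π×10⁻⁷) = 10.8 A.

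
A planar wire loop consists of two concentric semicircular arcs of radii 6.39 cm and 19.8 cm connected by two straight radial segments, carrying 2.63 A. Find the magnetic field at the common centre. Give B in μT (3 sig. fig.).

The radial connectors point toward the centre, so dl × r̂ = 0 and they contribute nothing.
Each semicircle gives μ₀I/(4R): inner arc 1.29×10⁻⁵ T, outer arc 4.17×10⁻⁶ T.
The two arcs carry current in opposite angular senses, so their fields oppose: B = |1.29×10⁻⁵ − 4.17×10⁻⁶| = 8.76×10⁻⁶ T.

B ≈ 8.76 μT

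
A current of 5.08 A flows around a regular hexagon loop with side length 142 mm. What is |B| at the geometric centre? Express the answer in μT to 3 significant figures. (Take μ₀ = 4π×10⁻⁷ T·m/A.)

Each side is a finite straight segment at perpendicular distance d = a/(2 tan(π/6)) = 0.123 m from the centre, with end-angles ±π/6.
One side contributes B₁ = (μ₀I/4πd)·2 sin(π/6) = 4.13×10⁻⁶ T.
All 6 sides add in the same direction: B = 6 × 4.13×10⁻⁶ = 2.48×10⁻⁵ T.

B ≈ 24.8 μT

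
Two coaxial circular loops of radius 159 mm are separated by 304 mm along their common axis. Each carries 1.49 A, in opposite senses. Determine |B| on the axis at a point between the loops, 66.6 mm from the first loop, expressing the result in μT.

Each loop contributes B = μ₀IR²/[2(R²+z²)^(3/2)] on the axis, with z measured from that loop.
Loop 1 (z = 0.0666 m): B₁ = 4.62×10⁻⁶ T. Loop 2 (z = 0.2374 m): B₂ = 1.01×10⁻⁶ T.
The fields oppose: B = |B₁ − B₂| = 3.61×10⁻⁶ T.

B ≈ 3.61 μT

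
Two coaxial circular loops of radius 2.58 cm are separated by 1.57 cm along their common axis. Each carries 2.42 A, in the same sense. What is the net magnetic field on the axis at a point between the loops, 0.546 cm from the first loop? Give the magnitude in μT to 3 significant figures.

Each loop contributes B = μ₀IR²/[2(R²+z²)^(3/2)] on the axis, with z measured from that loop.
Loop 1 (z = 0.00546 m): B₁ = 5.52×10⁻⁵ T. Loop 2 (z = 0.01024 m): B₂ = 4.73×10⁻⁵ T.
The fields add: B = B₁ + B₂ = 1.03×10⁻⁴ T.

B ≈ 103 μT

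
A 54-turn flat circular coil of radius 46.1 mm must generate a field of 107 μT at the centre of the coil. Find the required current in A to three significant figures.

I ≈ 0.145 A

For an N-turn coil, B = Nμ₀I/(2R) with R = 0.0461 m, so I = 2RB/(Nμ₀) = 2 × 0.0461 × 1.07×10⁻⁴ / (54 × 4π×10⁻⁷) = 0.145 A.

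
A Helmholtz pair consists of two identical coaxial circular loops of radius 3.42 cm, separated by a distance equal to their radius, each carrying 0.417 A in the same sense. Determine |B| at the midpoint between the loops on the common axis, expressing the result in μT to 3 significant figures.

B ≈ 11.0 μT

Each loop contributes B = μ₀IR²/[2(R²+z²)^(3/2)] on the axis, with z measured from that loop.
Loop 1 (z = 0.0171 m): B₁ = 5.48×10⁻⁶ T. Loop 2 (z = 0.0171 m): B₂ = 5.48×10⁻⁶ T.
The fields add: B = B₁ + B₂ = 1.10×10⁻⁵ T.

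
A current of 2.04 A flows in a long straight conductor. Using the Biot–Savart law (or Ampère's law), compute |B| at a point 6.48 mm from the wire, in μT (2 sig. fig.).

For an infinitely long straight wire, B = μ₀I/(2πd).
B = (4π×10⁻⁷ × 2.04) / (2π × 0.00648) = 6.30×10⁻⁵ T.

B ≈ 63 μT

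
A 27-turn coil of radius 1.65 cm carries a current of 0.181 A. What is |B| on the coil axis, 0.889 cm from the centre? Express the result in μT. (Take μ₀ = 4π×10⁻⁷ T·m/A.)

B ≈ 127 μT

For an N-turn flat coil, B = Nμ₀IR²/[2(R²+z²)^(3/2)] with R = 0.0165 m, z = 0.00889 m.
B = 27 × 4.70×10⁻⁶ T = 1.27×10⁻⁴ T.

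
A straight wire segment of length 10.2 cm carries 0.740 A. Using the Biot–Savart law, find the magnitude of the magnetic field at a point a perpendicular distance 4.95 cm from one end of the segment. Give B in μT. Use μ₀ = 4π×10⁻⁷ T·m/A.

B ≈ 1.34 μT

For a finite straight segment, B = (μ₀I/4πd)(sinθ₁ + sinθ₂), where θ₁, θ₂ are the angles from the perpendicular to each end.
The perpendicular foot is at one end, so the two end-offsets along the wire are 0 and L = 0.102 m.
sinθ₁ = 0/√(0²+0.0495²) = 0.0000; sinθ₂ = 0.102/√(0.102²+0.0495²) = 0.8997.
B = (4π×10⁻⁷ × 0.740) / (4π × 0.0495) × (0.0000 + 0.8997) = 1.34×10⁻⁶ T.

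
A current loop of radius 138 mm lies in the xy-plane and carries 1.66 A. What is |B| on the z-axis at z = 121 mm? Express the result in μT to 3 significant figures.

B ≈ 3.21 μT

On the axis of a circular loop, B = μ₀IR² / [2(R²+z²)^(3/2)].
R² + z² = (0.138)² + (0.121)² = 0.03368 m², and (R²+z²)^(3/2) = 6.18×10⁻³ m³.
B = (4π×10⁻⁷ × 1.66 × 0.01904) / (2 × 6.18×10⁻³) = 3.21×10⁻⁶ T.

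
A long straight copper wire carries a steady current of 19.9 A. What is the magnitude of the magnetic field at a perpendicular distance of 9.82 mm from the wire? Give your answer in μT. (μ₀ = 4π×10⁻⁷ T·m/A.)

For an infinitely long straight wire, B = μ₀I/(2πd).
B = (4π×10⁻⁷ × 19.9) / (2π × 0.00982) = 4.05×10⁻⁴ T.

B ≈ 405 μT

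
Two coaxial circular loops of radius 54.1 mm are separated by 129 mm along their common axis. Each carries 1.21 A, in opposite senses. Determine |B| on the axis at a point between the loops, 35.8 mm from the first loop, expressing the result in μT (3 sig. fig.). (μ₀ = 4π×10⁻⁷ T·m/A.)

Each loop contributes B = μ₀IR²/[2(R²+z²)^(3/2)] on the axis, with z measured from that loop.
Loop 1 (z = 0.0358 m): B₁ = 8.15×10⁻⁶ T. Loop 2 (z = 0.0932 m): B₂ = 1.78×10⁻⁶ T.
The fields oppose: B = |B₁ − B₂| = 6.37×10⁻⁶ T.

B ≈ 6.37 μT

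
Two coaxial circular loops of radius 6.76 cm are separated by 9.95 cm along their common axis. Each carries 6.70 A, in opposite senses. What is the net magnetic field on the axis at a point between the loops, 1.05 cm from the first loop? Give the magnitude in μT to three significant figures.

Each loop contributes B = μ₀IR²/[2(R²+z²)^(3/2)] on the axis, with z measured from that loop.
Loop 1 (z = 0.0105 m): B₁ = 6.01×10⁻⁵ T. Loop 2 (z = 0.089 m): B₂ = 1.38×10⁻⁵ T.
The fields oppose: B = |B₁ − B₂| = 4.63×10⁻⁵ T.

B ≈ 46.3 μT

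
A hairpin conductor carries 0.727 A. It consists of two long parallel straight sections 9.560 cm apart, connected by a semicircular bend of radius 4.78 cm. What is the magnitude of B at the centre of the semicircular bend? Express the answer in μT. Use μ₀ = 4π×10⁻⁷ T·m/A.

B ≈ 7.82 μT

The semicircular arc contributes B_arc = μ₀I·π/(4πR) = μ₀I/(4R) = 4.78×10⁻⁶ T.
Each semi-infinite lead is at perpendicular distance R = 0.0478 m from the centre, with the perpendicular foot at its near end, so it contributes μ₀I/(4πR); both point the same way, together 3.04×10⁻⁶ T.
Arc and leads all point the same direction: B = 4.78×10⁻⁶ + 3.04×10⁻⁶ = 7.82×10⁻⁶ T.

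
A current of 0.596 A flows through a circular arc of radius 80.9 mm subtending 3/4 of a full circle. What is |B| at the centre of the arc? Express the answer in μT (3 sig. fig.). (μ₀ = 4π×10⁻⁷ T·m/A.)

The Biot–Savart field of a circular arc at its centre is B = μ₀Iφ/(4πR), with φ = 4.712 rad.
B = (4π×10⁻⁷ × 0.596 × 4.712) / (4π × 0.0809) = 3.47×10⁻⁶ T.

B ≈ 3.47 μT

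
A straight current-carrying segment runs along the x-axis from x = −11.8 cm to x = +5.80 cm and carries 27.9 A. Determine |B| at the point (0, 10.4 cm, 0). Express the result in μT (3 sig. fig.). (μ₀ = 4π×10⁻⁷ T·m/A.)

B ≈ 33.2 μT

For a finite straight segment, B = (μ₀I/4πd)(sinθ₁ + sinθ₂), where θ₁, θ₂ are the angles from the perpendicular to each end.
The perpendicular distance is d = 0.104 m; the end-offsets along the wire are a = 0.118 m and b = 0.058 m.
sinθ₁ = 0.118/√(0.118²+0.104²) = 0.7502; sinθ₂ = 0.058/√(0.058²+0.104²) = 0.4871.
B = (4π×10⁻⁷ × 27.9) / (4π × 0.104) × (0.7502 + 0.4871) = 3.32×10⁻⁵ T.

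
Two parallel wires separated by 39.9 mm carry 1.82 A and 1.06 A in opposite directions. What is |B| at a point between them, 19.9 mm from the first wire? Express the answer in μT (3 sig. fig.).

B ≈ 28.9 μT

Each long wire gives B = μ₀I/(2πd). Distances are d₁ = 0.0199 m and d₂ = 0.02 m.
B₁ = 1.83×10⁻⁵ T, B₂ = 1.06×10⁻⁵ T.
Between antiparallel currents both contributions point the same way, so they add. B = B₁ + B₂ = 1.83×10⁻⁵ + 1.06×10⁻⁵ = 2.89×10⁻⁵ T.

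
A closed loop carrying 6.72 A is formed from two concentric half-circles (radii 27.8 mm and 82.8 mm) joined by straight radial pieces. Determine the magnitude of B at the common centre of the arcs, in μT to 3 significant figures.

The radial connectors point toward the centre, so dl × r̂ = 0 and they contribute nothing.
Each semicircle gives μ₀I/(4R): inner arc 7.59×10⁻⁵ T, outer arc 2.55×10⁻⁵ T.
The two arcs carry current in opposite angular senses, so their fields oppose: B = |7.59×10⁻⁵ − 2.55×10⁻⁵| = 5.04×10⁻⁵ T.

B ≈ 50.4 μT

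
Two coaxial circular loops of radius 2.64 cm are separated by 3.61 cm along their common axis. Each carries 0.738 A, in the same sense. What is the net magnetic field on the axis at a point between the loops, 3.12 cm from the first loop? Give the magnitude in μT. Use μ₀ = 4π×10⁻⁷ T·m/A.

Each loop contributes B = μ₀IR²/[2(R²+z²)^(3/2)] on the axis, with z measured from that loop.
Loop 1 (z = 0.0312 m): B₁ = 4.73×10⁻⁶ T. Loop 2 (z = 0.0049 m): B₂ = 1.67×10⁻⁵ T.
The fields add: B = B₁ + B₂ = 2.14×10⁻⁵ T.

B ≈ 21.4 μT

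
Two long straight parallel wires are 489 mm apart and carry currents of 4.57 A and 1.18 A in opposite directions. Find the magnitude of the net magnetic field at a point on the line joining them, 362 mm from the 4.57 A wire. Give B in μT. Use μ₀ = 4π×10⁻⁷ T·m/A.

Each long wire gives B = μ₀I/(2πd). Distances are d₁ = 0.362 m and d₂ = 0.127 m.
B₁ = 2.52×10⁻⁶ T, B₂ = 1.86×10⁻⁶ T.
Between antiparallel currents both contributions point the same way, so they add. B = B₁ + B₂ = 2.52×10⁻⁶ + 1.86×10⁻⁶ = 4.38×10⁻⁶ T.

B ≈ 4.38 μT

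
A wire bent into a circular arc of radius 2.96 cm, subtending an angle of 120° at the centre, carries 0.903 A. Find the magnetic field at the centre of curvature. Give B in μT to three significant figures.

The Biot–Savart field of a circular arc at its centre is B = μ₀Iφ/(4πR), with φ = 2.094 rad.
B = (4π×10⁻⁷ × 0.903 × 2.094) / (4π × 0.0296) = 6.39×10⁻⁶ T.

B ≈ 6.39 μT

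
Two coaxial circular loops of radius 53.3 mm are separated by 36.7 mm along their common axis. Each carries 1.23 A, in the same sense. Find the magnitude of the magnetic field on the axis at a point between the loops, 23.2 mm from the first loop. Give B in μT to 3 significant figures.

B ≈ 24.4 μT

Each loop contributes B = μ₀IR²/[2(R²+z²)^(3/2)] on the axis, with z measured from that loop.
Loop 1 (z = 0.0232 m): B₁ = 1.12×10⁻⁵ T. Loop 2 (z = 0.0135 m): B₂ = 1.32×10⁻⁵ T.
The fields add: B = B₁ + B₂ = 2.44×10⁻⁵ T.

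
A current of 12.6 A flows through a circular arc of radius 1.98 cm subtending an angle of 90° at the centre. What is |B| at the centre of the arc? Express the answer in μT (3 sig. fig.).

The Biot–Savart field of a circular arc at its centre is B = μ₀Iφ/(4πR), with φ = 1.571 rad.
B = (4π×10⁻⁷ × 12.6 × 1.571) / (4π × 0.0198) = 1.00×10⁻⁴ T.

B ≈ 100 μT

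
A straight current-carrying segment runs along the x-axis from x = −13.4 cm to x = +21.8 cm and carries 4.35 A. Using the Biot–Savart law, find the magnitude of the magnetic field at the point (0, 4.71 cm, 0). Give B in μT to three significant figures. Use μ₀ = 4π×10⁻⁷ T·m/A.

B ≈ 17.7 μT

For a finite straight segment, B = (μ₀I/4πd)(sinθ₁ + sinθ₂), where θ₁, θ₂ are the angles from the perpendicular to each end.
The perpendicular distance is d = 0.0471 m; the end-offsets along the wire are a = 0.134 m and b = 0.218 m.
sinθ₁ = 0.134/√(0.134²+0.0471²) = 0.9434; sinθ₂ = 0.218/√(0.218²+0.0471²) = 0.9774.
B = (4π×10⁻⁷ × 4.35) / (4π × 0.0471) × (0.9434 + 0.9774) = 1.77×10⁻⁵ T.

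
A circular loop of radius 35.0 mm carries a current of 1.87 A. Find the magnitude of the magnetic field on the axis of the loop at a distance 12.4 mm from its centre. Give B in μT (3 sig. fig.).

B ≈ 28.1 μT

On the axis of a circular loop, B = μ₀IR² / [2(R²+z²)^(3/2)].
R² + z² = (0.035)² + (0.0124)² = 0.001379 m², and (R²+z²)^(3/2) = 5.12×10⁻⁵ m³.
B = (4π×10⁻⁷ × 1.87 × 0.001225) / (2 × 5.12×10⁻⁵) = 2.81×10⁻⁵ T.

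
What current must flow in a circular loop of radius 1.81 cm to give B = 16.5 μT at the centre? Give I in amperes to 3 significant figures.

At the centre of a circular loop B = μ₀I/(2R), so I = 2RB/μ₀.
With R = 0.0181 m, I = 2 × 0.0181 × 1.65×10⁻⁵ / (4π×10⁻⁷) = 0.475 A.

I ≈ 0.475 A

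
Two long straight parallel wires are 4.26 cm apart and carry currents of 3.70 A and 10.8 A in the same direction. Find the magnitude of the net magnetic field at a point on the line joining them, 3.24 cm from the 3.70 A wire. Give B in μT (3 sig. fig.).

Each long wire gives B = μ₀I/(2πd). Distances are d₁ = 0.0324 m and d₂ = 0.0102 m.
B₁ = 2.28×10⁻⁵ T, B₂ = 2.12×10⁻⁴ T.
Between parallel currents the two contributions point in opposite directions, so they subtract. B = |B₁ − B₂| = |2.28×10⁻⁵ − 2.12×10⁻⁴| = 1.89×10⁻⁴ T.

B ≈ 189 μT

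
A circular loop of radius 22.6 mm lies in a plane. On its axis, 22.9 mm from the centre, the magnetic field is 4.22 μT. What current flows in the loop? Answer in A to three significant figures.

On the axis of a loop, B = μ₀IR²/[2(R²+z²)^(3/2)], so I = 2B(R²+z²)^(3/2)/(μ₀R²).
R² + z² = 0.0005108 + 0.0005244 = 0.001035 m²; raised to 3/2 gives 3.33×10⁻⁵ m³.
I = 2 × 4.22×10⁻⁶ × 3.33×10⁻⁵ / (1.26×10⁻⁶ × 0.0005108) = 0.438 A.

I ≈ 0.438 A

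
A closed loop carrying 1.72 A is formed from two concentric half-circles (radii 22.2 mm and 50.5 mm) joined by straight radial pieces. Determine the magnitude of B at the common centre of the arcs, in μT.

B ≈ 13.6 μT

The radial connectors point toward the centre, so dl × r̂ = 0 and they contribute nothing.
Each semicircle gives μ₀I/(4R): inner arc 2.43×10⁻⁵ T, outer arc 1.07×10⁻⁵ T.
The two arcs carry current in opposite angular senses, so their fields oppose: B = |2.43×10⁻⁵ − 1.07×10⁻⁵| = 1.36×10⁻⁵ T.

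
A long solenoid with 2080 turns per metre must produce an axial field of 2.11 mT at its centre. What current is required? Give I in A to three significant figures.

Inside a long solenoid B = μ₀nI with n = 2080 m⁻¹, so I = B/(μ₀n).
I = 2.11×10⁻³ / (4π×10⁻⁷ × 2080) = 0.807 A.

I ≈ 0.807 A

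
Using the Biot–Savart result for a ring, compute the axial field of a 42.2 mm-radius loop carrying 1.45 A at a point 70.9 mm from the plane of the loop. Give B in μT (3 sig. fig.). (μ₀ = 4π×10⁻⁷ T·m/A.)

On the axis of a circular loop, B = μ₀IR² / [2(R²+z²)^(3/2)].
R² + z² = (0.0422)² + (0.0709)² = 0.006808 m², and (R²+z²)^(3/2) = 5.62×10⁻⁴ m³.
B = (4π×10⁻⁷ × 1.45 × 0.001781) / (2 × 5.62×10⁻⁴) = 2.89×10⁻⁶ T.

B ≈ 2.89 μT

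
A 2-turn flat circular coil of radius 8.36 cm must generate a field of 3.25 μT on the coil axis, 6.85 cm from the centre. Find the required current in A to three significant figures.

I ≈ 0.467 A

For an N-turn coil, B = Nμ₀IR²/[2(R²+z²)^(3/2)] with R = 0.0836 m, z = 0.0685 m, so I = 2B(R²+z²)^(3/2)/(Nμ₀R²) = 2 × 3.25×10⁻⁶ × 1.26×10⁻³ / (2 × 4π×10⁻⁷ × 0.006989) = 0.467 A.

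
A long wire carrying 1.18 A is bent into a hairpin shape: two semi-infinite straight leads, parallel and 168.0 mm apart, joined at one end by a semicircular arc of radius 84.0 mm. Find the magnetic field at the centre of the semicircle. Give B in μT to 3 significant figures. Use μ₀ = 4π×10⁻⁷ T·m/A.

B ≈ 7.22 μT

The semicircular arc contributes B_arc = μ₀I·π/(4πR) = μ₀I/(4R) = 4.41×10⁻⁶ T.
Each semi-infinite lead is at perpendicular distance R = 0.084 m from the centre, with the perpendicular foot at its near end, so it contributes μ₀I/(4πR); both point the same way, together 2.81×10⁻⁶ T.
Arc and leads all point the same direction: B = 4.41×10⁻⁶ + 2.81×10⁻⁶ = 7.22×10⁻⁶ T.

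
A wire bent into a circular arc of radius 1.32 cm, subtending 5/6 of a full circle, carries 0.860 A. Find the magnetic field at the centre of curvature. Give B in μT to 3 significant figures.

B ≈ 34.1 μT

The Biot–Savart field of a circular arc at its centre is B = μ₀Iφ/(4πR), with φ = 5.236 rad.
B = (4π×10⁻⁷ × 0.860 × 5.236) / (4π × 0.0132) = 3.41×10⁻⁵ T.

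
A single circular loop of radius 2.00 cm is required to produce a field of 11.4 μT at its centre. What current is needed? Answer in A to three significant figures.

I ≈ 0.363 A

At the centre of a circular loop B = μ₀I/(2R), so I = 2RB/μ₀.
With R = 0.02 m, I = 2 × 0.02 × 1.14×10⁻⁵ / (4π×10⁻⁷) = 0.363 A.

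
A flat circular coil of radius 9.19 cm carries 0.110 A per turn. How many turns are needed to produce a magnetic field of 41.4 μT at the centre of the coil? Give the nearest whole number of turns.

For an N-turn coil, B = Nμ₀I/(2R). A single turn gives B₁ = 7.52×10⁻⁷ T with R = 0.0919 m.
N = B/B₁ = 4.14×10⁻⁵ / 7.52×10⁻⁷ = 55.05.

N = 55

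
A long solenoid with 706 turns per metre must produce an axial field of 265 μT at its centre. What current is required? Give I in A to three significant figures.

Inside a long solenoid B = μ₀nI with n = 706 m⁻¹, so I = B/(μ₀n).
I = 2.65×10⁻⁴ / (4π×10⁻⁷ × 706) = 0.299 A.

I ≈ 0.299 A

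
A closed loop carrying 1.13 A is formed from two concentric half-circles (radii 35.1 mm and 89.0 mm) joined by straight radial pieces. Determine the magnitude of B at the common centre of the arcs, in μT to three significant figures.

B ≈ 6.13 μT

The radial connectors point toward the centre, so dl × r̂ = 0 and they contribute nothing.
Each semicircle gives μ₀I/(4R): inner arc 1.01×10⁻⁵ T, outer arc 3.99×10⁻⁶ T.
The two arcs carry current in opposite angular senses, so their fields oppose: B = |1.01×10⁻⁵ − 3.99×10⁻⁶| = 6.13×10⁻⁶ T.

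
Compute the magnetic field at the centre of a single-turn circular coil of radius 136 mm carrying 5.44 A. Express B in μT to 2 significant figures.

At the centre of a circular loop the Biot–Savart law gives B = μ₀I/(2R).
B = (4π×10⁻⁷ × 5.44) / (2 × 0.136) = 2.51×10⁻⁵ T.

B ≈ 25 μT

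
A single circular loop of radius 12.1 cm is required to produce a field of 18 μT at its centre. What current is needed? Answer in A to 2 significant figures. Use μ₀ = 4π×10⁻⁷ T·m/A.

At the centre of a circular loop B = μ₀I/(2R), so I = 2RB/μ₀.
With R = 0.121 m, I = 2 × 0.121 × 1.80×10⁻⁵ / (4π×10⁻⁷) = 3.47 A.

I ≈ 3.5 A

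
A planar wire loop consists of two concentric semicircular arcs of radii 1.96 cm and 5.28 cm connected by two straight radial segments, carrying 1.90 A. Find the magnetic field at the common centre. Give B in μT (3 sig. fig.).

The radial connectors point toward the centre, so dl × r̂ = 0 and they contribute nothing.
Each semicircle gives μ₀I/(4R): inner arc 3.05×10⁻⁵ T, outer arc 1.13×10⁻⁵ T.
The two arcs carry current in opposite angular senses, so their fields oppose: B = |3.05×10⁻⁵ − 1.13×10⁻⁵| = 1.91×10⁻⁵ T.

B ≈ 19.1 μT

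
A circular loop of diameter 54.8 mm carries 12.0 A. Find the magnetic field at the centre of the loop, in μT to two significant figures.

At the centre of a circular loop the Biot–Savart law gives B = μ₀I/(2R) (so R = 0.0274 m).
B = (4π×10⁻⁷ × 12.0) / (2 × 0.0274) = 2.75×10⁻⁴ T.

B ≈ 280 μT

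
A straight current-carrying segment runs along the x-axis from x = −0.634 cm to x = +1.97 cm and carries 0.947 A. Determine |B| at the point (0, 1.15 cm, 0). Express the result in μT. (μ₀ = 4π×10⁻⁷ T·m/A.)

For a finite straight segment, B = (μ₀I/4πd)(sinθ₁ + sinθ₂), where θ₁, θ₂ are the angles from the perpendicular to each end.
The perpendicular distance is d = 0.0115 m; the end-offsets along the wire are a = 0.00634 m and b = 0.0197 m.
sinθ₁ = 0.00634/√(0.00634²+0.0115²) = 0.4828; sinθ₂ = 0.0197/√(0.0197²+0.0115²) = 0.8636.
B = (4π×10⁻⁷ × 0.947) / (4π × 0.0115) × (0.4828 + 0.8636) = 1.11×10⁻⁵ T.

B ≈ 11.1 μT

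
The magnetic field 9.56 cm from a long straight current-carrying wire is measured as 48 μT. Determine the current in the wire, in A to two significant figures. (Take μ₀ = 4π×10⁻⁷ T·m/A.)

For a long straight wire B = μ₀I/(2πd), so I = 2πdB/μ₀.
I = 2π × 0.0956 × 4.80×10⁻⁵ / (4π×10⁻⁷) = 22.9 A.

I ≈ 23 A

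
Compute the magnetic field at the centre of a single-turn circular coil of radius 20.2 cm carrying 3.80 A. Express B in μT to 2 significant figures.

At the centre of a circular loop the Biot–Savart law gives B = μ₀I/(2R).
B = (4π×10⁻⁷ × 3.80) / (2 × 0.202) = 1.18×10⁻⁵ T.

B ≈ 12 μT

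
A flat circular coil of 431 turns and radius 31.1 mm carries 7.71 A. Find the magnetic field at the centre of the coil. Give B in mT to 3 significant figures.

B ≈ 67.1 mT

For an N-turn flat coil, B = Nμ₀I/(2R) with R = 0.0311 m.
B = 431 × 1.56×10⁻⁴ T = 6.71×10⁻² T.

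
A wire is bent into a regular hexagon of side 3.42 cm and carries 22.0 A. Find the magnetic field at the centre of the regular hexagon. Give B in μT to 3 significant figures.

Each side is a finite straight segment at perpendicular distance d = a/(2 tan(π/6)) = 0.02962 m from the centre, with end-angles ±π/6.
One side contributes B₁ = (μ₀I/4πd)·2 sin(π/6) = 7.43×10⁻⁵ T.
All 6 sides add in the same direction: B = 6 × 7.43×10⁻⁵ = 4.46×10⁻⁴ T.

B ≈ 446 μT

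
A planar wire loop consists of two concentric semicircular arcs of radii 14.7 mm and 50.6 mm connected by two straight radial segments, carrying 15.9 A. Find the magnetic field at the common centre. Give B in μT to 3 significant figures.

The radial connectors point toward the centre, so dl × r̂ = 0 and they contribute nothing.
Each semicircle gives μ₀I/(4R): inner arc 3.40×10⁻⁴ T, outer arc 9.87×10⁻⁵ T.
The two arcs carry current in opposite angular senses, so their fields oppose: B = |3.40×10⁻⁴ − 9.87×10⁻⁵| = 2.41×10⁻⁴ T.

B ≈ 241 μT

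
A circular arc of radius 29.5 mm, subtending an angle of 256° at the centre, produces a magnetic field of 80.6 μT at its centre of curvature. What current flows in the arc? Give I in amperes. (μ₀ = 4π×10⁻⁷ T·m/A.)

For a circular arc, B = μ₀Iφ/(4πR) with φ in radians; here φ = 4.468 rad.
So I = 4πRB/(μ₀φ) = 4π × 0.0295 × 8.06×10⁻⁵ / (4π×10⁻⁷ × 4.468) = 5.32 A.

I ≈ 5.32 A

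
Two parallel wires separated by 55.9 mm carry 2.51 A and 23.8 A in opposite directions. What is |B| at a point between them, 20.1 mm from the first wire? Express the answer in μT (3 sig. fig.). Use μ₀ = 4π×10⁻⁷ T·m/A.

B ≈ 158 μT

Each long wire gives B = μ₀I/(2πd). Distances are d₁ = 0.0201 m and d₂ = 0.0358 m.
B₁ = 2.50×10⁻⁵ T, B₂ = 1.33×10⁻⁴ T.
Between antiparallel currents both contributions point the same way, so they add. B = B₁ + B₂ = 2.50×10⁻⁵ + 1.33×10⁻⁴ = 1.58×10⁻⁴ T.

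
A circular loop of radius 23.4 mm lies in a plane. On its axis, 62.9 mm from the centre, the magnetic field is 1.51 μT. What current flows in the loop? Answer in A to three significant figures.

I ≈ 1.33 A

On the axis of a loop, B = μ₀IR²/[2(R²+z²)^(3/2)], so I = 2B(R²+z²)^(3/2)/(μ₀R²).
R² + z² = 0.0005476 + 0.003956 = 0.004504 m²; raised to 3/2 gives 3.02×10⁻⁴ m³.
I = 2 × 1.51×10⁻⁶ × 3.02×10⁻⁴ / (1.26×10⁻⁶ × 0.0005476) = 1.33 A.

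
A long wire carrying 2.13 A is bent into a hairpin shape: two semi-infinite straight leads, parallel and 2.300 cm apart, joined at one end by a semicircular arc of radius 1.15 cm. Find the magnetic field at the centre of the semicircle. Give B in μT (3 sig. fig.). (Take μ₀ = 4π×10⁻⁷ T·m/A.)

B ≈ 95.2 μT

The semicircular arc contributes B_arc = μ₀I·π/(4πR) = μ₀I/(4R) = 5.82×10⁻⁵ T.
Each semi-infinite lead is at perpendicular distance R = 0.0115 m from the centre, with the perpendicular foot at its near end, so it contributes μ₀I/(4πR); both point the same way, together 3.70×10⁻⁵ T.
Arc and leads all point the same direction: B = 5.82×10⁻⁵ + 3.70×10⁻⁵ = 9.52×10⁻⁵ T.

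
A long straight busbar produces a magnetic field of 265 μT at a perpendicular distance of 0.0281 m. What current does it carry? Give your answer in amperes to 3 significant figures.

For a long straight wire B = μ₀I/(2πd), so I = 2πdB/μ₀.
I = 2π × 0.0281 × 2.65×10⁻⁴ / (4π×10⁻⁷) = 37.2 A.

I ≈ 37.2 A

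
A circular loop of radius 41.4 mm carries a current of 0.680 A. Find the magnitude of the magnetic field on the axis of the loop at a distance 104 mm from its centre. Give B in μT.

B ≈ 0.522 μT

On the axis of a circular loop, B = μ₀IR² / [2(R²+z²)^(3/2)].
R² + z² = (0.0414)² + (0.104)² = 0.01253 m², and (R²+z²)^(3/2) = 1.40×10⁻³ m³.
B = (4π×10⁻⁷ × 0.680 × 0.001714) / (2 × 1.40×10⁻³) = 5.22×10⁻⁷ T.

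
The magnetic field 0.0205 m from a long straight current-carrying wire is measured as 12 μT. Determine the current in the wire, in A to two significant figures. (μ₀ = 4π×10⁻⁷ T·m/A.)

For a long straight wire B = μ₀I/(2πd), so I = 2πdB/μ₀.
I = 2π × 0.0205 × 1.20×10⁻⁵ / (4π×10⁻⁷) = 1.23 A.

I ≈ 1.2 A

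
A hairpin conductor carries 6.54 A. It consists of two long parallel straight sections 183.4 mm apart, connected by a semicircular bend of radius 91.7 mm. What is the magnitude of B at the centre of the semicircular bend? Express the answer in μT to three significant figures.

B ≈ 36.7 μT

The semicircular arc contributes B_arc = μ₀I·π/(4πR) = μ₀I/(4R) = 2.24×10⁻⁵ T.
Each semi-infinite lead is at perpendicular distance R = 0.0917 m from the centre, with the perpendicular foot at its near end, so it contributes μ₀I/(4πR); both point the same way, together 1.43×10⁻⁵ T.
Arc and leads all point the same direction: B = 2.24×10⁻⁵ + 1.43×10⁻⁵ = 3.67×10⁻⁵ T.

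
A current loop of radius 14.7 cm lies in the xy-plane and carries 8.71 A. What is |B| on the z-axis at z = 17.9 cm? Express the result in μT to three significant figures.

B ≈ 9.52 μT

On the axis of a circular loop, B = μ₀IR² / [2(R²+z²)^(3/2)].
R² + z² = (0.147)² + (0.179)² = 0.05365 m², and (R²+z²)^(3/2) = 1.24×10⁻² m³.
B = (4π×10⁻⁷ × 8.71 × 0.02161) / (2 × 1.24×10⁻²) = 9.52×10⁻⁶ T.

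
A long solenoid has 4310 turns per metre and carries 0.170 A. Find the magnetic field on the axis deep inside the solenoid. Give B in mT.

B ≈ 0.921 mT

Inside a long solenoid, B = μ₀nI with n = 4310 turns/m.
B = 4π×10⁻⁷ × 4310 × 0.170 = 9.21×10⁻⁴ T.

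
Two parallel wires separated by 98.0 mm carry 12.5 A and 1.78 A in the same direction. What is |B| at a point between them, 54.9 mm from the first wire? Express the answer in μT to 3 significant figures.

Each long wire gives B = μ₀I/(2πd). Distances are d₁ = 0.0549 m and d₂ = 0.0431 m.
B₁ = 4.55×10⁻⁵ T, B₂ = 8.26×10⁻⁶ T.
Between parallel currents the two contributions point in opposite directions, so they subtract. B = |B₁ − B₂| = |4.55×10⁻⁵ − 8.26×10⁻⁶| = 3.73×10⁻⁵ T.

B ≈ 37.3 μT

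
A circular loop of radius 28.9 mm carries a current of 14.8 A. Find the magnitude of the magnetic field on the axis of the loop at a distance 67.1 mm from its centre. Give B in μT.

B ≈ 19.9 μT

On the axis of a circular loop, B = μ₀IR² / [2(R²+z²)^(3/2)].
R² + z² = (0.0289)² + (0.0671)² = 0.005338 m², and (R²+z²)^(3/2) = 3.90×10⁻⁴ m³.
B = (4π×10⁻⁷ × 14.8 × 0.0008352) / (2 × 3.90×10⁻⁴) = 1.99×10⁻⁵ T.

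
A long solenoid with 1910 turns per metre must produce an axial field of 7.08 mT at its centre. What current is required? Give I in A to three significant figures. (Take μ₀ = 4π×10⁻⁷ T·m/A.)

Inside a long solenoid B = μ₀nI with n = 1910 m⁻¹, so I = B/(μ₀n).
I = 7.08×10⁻³ / (4π×10⁻⁷ × 1910) = 2.95 A.

I ≈ 2.95 A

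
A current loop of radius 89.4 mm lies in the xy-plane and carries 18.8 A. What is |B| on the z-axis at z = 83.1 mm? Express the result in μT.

B ≈ 51.9 μT

On the axis of a circular loop, B = μ₀IR² / [2(R²+z²)^(3/2)].
R² + z² = (0.0894)² + (0.0831)² = 0.0149 m², and (R²+z²)^(3/2) = 1.82×10⁻³ m³.
B = (4π×10⁻⁷ × 18.8 × 0.007992) / (2 × 1.82×10⁻³) = 5.19×10⁻⁵ T.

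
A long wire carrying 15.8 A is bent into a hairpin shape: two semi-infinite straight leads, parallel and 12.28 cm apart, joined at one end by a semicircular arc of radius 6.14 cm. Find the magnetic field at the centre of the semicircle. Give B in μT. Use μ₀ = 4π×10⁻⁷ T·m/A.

B ≈ 132 μT

The semicircular arc contributes B_arc = μ₀I·π/(4πR) = μ₀I/(4R) = 8.08×10⁻⁵ T.
Each semi-infinite lead is at perpendicular distance R = 0.0614 m from the centre, with the perpendicular foot at its near end, so it contributes μ₀I/(4πR); both point the same way, together 5.15×10⁻⁵ T.
Arc and leads all point the same direction: B = 8.08×10⁻⁵ + 5.15×10⁻⁵ = 1.32×10⁻⁴ T.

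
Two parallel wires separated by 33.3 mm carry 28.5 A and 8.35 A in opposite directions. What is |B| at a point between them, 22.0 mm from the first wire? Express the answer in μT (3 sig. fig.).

Each long wire gives B = μ₀I/(2πd). Distances are d₁ = 0.022 m and d₂ = 0.0113 m.
B₁ = 2.59×10⁻⁴ T, B₂ = 1.48×10⁻⁴ T.
Between antiparallel currents both contributions point the same way, so they add. B = B₁ + B₂ = 2.59×10⁻⁴ + 1.48×10⁻⁴ = 4.07×10⁻⁴ T.

B ≈ 407 μT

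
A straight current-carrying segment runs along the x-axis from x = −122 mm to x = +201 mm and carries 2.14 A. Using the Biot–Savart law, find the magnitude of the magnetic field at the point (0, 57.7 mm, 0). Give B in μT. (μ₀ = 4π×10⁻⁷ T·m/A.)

B ≈ 6.92 μT

For a finite straight segment, B = (μ₀I/4πd)(sinθ₁ + sinθ₂), where θ₁, θ₂ are the angles from the perpendicular to each end.
The perpendicular distance is d = 0.0577 m; the end-offsets along the wire are a = 0.122 m and b = 0.201 m.
sinθ₁ = 0.122/√(0.122²+0.0577²) = 0.9040; sinθ₂ = 0.201/√(0.201²+0.0577²) = 0.9612.
B = (4π×10⁻⁷ × 2.14) / (4π × 0.0577) × (0.9040 + 0.9612) = 6.92×10⁻⁶ T.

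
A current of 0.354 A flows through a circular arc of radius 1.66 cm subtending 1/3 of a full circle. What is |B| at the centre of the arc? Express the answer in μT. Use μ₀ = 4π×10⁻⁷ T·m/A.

The Biot–Savart field of a circular arc at its centre is B = μ₀Iφ/(4πR), with φ = 2.094 rad.
B = (4π×10⁻⁷ × 0.354 × 2.094) / (4π × 0.0166) = 4.47×10⁻⁶ T.

B ≈ 4.47 μT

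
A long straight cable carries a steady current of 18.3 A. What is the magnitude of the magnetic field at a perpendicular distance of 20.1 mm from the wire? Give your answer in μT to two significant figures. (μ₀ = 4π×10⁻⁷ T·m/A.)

B ≈ 180 μT

For an infinitely long straight wire, B = μ₀I/(2πd).
B = (4π×10⁻⁷ × 18.3) / (2π × 0.0201) = 1.82×10⁻⁴ T.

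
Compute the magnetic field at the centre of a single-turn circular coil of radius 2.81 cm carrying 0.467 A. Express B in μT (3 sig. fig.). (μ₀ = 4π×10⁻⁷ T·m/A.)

B ≈ 10.4 μT

At the centre of a circular loop the Biot–Savart law gives B = μ₀I/(2R).
B = (4π×10⁻⁷ × 0.467) / (2 × 0.0281) = 1.04×10⁻⁵ T.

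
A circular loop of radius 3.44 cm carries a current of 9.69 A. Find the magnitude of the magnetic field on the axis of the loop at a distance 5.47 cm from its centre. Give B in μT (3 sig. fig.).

On the axis of a circular loop, B = μ₀IR² / [2(R²+z²)^(3/2)].
R² + z² = (0.0344)² + (0.0547)² = 0.004175 m², and (R²+z²)^(3/2) = 2.70×10⁻⁴ m³.
B = (4π×10⁻⁷ × 9.69 × 0.001183) / (2 × 2.70×10⁻⁴) = 2.67×10⁻⁵ T.

B ≈ 26.7 μT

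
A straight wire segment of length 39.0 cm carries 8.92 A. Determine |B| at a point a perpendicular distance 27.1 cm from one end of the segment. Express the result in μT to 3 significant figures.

B ≈ 2.70 μT

For a finite straight segment, B = (μ₀I/4πd)(sinθ₁ + sinθ₂), where θ₁, θ₂ are the angles from the perpendicular to each end.
The perpendicular foot is at one end, so the two end-offsets along the wire are 0 and L = 0.39 m.
sinθ₁ = 0/√(0²+0.271²) = 0.0000; sinθ₂ = 0.39/√(0.39²+0.271²) = 0.8212.
B = (4π×10⁻⁷ × 8.92) / (4π × 0.271) × (0.0000 + 0.8212) = 2.70×10⁻⁶ T.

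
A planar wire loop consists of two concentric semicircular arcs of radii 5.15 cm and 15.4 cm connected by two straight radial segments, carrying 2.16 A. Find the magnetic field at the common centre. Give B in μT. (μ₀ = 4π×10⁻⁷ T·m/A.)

The radial connectors point toward the centre, so dl × r̂ = 0 and they contribute nothing.
Each semicircle gives μ₀I/(4R): inner arc 1.32×10⁻⁵ T, outer arc 4.41×10⁻⁶ T.
The two arcs carry current in opposite angular senses, so their fields oppose: B = |1.32×10⁻⁵ − 4.41×10⁻⁶| = 8.77×10⁻⁶ T.

B ≈ 8.77 μT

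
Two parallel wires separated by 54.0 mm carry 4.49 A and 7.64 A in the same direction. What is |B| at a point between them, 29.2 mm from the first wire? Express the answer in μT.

B ≈ 30.9 μT

Each long wire gives B = μ₀I/(2πd). Distances are d₁ = 0.0292 m and d₂ = 0.0248 m.
B₁ = 3.08×10⁻⁵ T, B₂ = 6.16×10⁻⁵ T.
Between parallel currents the two contributions point in opposite directions, so they subtract. B = |B₁ − B₂| = |3.08×10⁻⁵ − 6.16×10⁻⁵| = 3.09×10⁻⁵ T.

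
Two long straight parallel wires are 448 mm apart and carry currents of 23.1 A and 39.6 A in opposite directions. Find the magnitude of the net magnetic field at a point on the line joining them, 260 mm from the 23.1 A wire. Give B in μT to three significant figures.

B ≈ 59.9 μT

Each long wire gives B = μ₀I/(2πd). Distances are d₁ = 0.26 m and d₂ = 0.188 m.
B₁ = 1.78×10⁻⁵ T, B₂ = 4.21×10⁻⁵ T.
Between antiparallel currents both contributions point the same way, so they add. B = B₁ + B₂ = 1.78×10⁻⁵ + 4.21×10⁻⁵ = 5.99×10⁻⁵ T.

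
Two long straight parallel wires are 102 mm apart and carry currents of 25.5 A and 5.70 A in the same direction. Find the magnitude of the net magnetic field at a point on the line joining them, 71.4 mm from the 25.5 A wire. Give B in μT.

Each long wire gives B = μ₀I/(2πd). Distances are d₁ = 0.0714 m and d₂ = 0.0306 m.
B₁ = 7.14×10⁻⁵ T, B₂ = 3.73×10⁻⁵ T.
Between parallel currents the two contributions point in opposite directions, so they subtract. B = |B₁ − B₂| = |7.14×10⁻⁵ − 3.73×10⁻⁵| = 3.42×10⁻⁵ T.

B ≈ 34.2 μT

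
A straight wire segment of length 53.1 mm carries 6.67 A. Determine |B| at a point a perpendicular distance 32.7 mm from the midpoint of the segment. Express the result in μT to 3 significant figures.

For a finite straight segment, B = (μ₀I/4πd)(sinθ₁ + sinθ₂), where θ₁, θ₂ are the angles from the perpendicular to each end.
The perpendicular from the point meets the wire at its midpoint, so each end is L/2 = 0.02655 m away along the wire.
sinθ₁ = 0.02655/√(0.02655²+0.0327²) = 0.6303; sinθ₂ = 0.02655/√(0.02655²+0.0327²) = 0.6303.
B = (4π×10⁻⁷ × 6.67) / (4π × 0.0327) × (0.6303 + 0.6303) = 2.57×10⁻⁵ T.

B ≈ 25.7 μT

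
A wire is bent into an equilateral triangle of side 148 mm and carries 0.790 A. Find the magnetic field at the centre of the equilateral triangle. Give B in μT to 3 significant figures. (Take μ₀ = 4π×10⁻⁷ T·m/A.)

B ≈ 9.61 μT

Each side is a finite straight segment at perpendicular distance d = a/(2 tan(π/3)) = 0.04272 m from the centre, with end-angles ±π/3.
One side contributes B₁ = (μ₀I/4πd)·2 sin(π/3) = 3.20×10⁻⁶ T.
All 3 sides add in the same direction: B = 3 × 3.20×10⁻⁶ = 9.61×10⁻⁶ T.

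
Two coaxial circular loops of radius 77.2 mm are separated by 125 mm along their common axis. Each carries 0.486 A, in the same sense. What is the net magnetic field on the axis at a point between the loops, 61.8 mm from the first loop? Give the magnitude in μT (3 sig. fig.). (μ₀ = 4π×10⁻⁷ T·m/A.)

Each loop contributes B = μ₀IR²/[2(R²+z²)^(3/2)] on the axis, with z measured from that loop.
Loop 1 (z = 0.0618 m): B₁ = 1.88×10⁻⁶ T. Loop 2 (z = 0.0632 m): B₂ = 1.83×10⁻⁶ T.
The fields add: B = B₁ + B₂ = 3.71×10⁻⁶ T.

B ≈ 3.71 μT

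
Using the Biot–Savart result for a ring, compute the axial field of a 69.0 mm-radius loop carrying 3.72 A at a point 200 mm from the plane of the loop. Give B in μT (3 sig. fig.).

On the axis of a circular loop, B = μ₀IR² / [2(R²+z²)^(3/2)].
R² + z² = (0.069)² + (0.2)² = 0.04476 m², and (R²+z²)^(3/2) = 9.47×10⁻³ m³.
B = (4π×10⁻⁷ × 3.72 × 0.004761) / (2 × 9.47×10⁻³) = 1.18×10⁻⁶ T.

B ≈ 1.18 μT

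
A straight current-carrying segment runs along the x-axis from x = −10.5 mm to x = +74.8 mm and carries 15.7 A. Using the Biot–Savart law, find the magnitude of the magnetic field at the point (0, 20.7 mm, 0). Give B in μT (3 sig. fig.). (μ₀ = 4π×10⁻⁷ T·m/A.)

For a finite straight segment, B = (μ₀I/4πd)(sinθ₁ + sinθ₂), where θ₁, θ₂ are the angles from the perpendicular to each end.
The perpendicular distance is d = 0.0207 m; the end-offsets along the wire are a = 0.0105 m and b = 0.0748 m.
sinθ₁ = 0.0105/√(0.0105²+0.0207²) = 0.4524; sinθ₂ = 0.0748/√(0.0748²+0.0207²) = 0.9638.
B = (4π×10⁻⁷ × 15.7) / (4π × 0.0207) × (0.4524 + 0.9638) = 1.07×10⁻⁴ T.

B ≈ 107 μT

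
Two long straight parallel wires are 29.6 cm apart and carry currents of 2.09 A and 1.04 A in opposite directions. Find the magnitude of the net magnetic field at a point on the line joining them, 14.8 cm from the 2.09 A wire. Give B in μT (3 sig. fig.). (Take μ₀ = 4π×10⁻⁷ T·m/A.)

Each long wire gives B = μ₀I/(2πd). Distances are d₁ = 0.148 m and d₂ = 0.148 m.
B₁ = 2.82×10⁻⁶ T, B₂ = 1.41×10⁻⁶ T.
Between antiparallel currents both contributions point the same way, so they add. B = B₁ + B₂ = 2.82×10⁻⁶ + 1.41×10⁻⁶ = 4.23×10⁻⁶ T.

B ≈ 4.23 μT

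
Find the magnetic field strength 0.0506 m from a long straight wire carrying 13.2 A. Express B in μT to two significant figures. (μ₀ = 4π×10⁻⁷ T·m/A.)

B ≈ 52 μT

For an infinitely long straight wire, B = μ₀I/(2πd).
B = (4π×10⁻⁷ × 13.2) / (2π × 0.0506) = 5.22×10⁻⁵ T.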